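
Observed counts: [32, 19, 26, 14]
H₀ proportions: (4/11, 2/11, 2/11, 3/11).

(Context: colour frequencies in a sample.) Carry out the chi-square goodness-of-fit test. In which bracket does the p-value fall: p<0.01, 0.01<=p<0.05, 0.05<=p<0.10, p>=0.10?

n = 91; E_i = n·p_i = [33.09, 16.55, 16.55, 24.82]
χ² = (32−33.09)²/33.09 + (19−16.55)²/16.55 + (26−16.55)²/16.55 + (14−24.82)²/24.82 = 10.5183
df = 3
p-value (upper-tail) = 0.01464
→ bracket: 0.01<=p<0.05

p-value bracket: 0.01<=p<0.05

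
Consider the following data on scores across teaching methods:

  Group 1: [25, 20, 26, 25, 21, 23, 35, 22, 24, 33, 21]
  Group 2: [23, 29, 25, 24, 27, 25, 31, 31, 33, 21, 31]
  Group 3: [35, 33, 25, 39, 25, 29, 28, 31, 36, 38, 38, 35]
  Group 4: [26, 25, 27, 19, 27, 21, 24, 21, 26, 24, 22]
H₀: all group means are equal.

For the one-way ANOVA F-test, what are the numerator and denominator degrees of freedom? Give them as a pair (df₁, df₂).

degrees of freedom = [3, 41]

k = 4 groups, N = 45 total
df = (k−1, N−k) = (4−1, 45−4) = (3, 41)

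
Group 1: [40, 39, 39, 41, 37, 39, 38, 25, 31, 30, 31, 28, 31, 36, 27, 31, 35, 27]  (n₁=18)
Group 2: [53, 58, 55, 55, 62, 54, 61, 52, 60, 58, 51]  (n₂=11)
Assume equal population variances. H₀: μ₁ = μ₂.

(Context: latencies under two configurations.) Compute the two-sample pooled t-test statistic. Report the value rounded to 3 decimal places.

x̄₁=33.611, s₁=5.169, n₁=18
x̄₂=56.273, s₂=3.744, n₂=11
s_p² = [17·5.169² + 10·3.744²]/27 = 22.0170
SE = √(s_p²·(1/18+1/11)) = 1.7957
t = (33.611−56.273)/1.7957 = -12.6196
df = 27

test statistic = -12.620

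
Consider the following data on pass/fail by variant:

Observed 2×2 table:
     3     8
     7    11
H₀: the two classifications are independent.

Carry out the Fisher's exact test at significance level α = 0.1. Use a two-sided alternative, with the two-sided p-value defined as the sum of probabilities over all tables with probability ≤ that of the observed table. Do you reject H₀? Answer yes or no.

Margins: r₁=11, r₂=18, c₁=10, c₂=19, n=29
p_obs = C(11,3)·C(18,7)/C(29,10); sum pmf over tables with pmf ≤ p_obs
p-value (two-sided) = 0.69415
At α=0.1: p ≥ α → fail to reject H₀

reject H₀: no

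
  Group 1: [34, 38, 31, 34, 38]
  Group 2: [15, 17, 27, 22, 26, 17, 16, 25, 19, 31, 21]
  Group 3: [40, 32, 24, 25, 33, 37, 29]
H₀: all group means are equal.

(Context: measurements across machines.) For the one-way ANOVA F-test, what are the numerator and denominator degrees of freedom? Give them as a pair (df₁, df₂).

k = 3 groups, N = 23 total
df = (k−1, N−k) = (3−1, 23−3) = (2, 20)

degrees of freedom = [2, 20]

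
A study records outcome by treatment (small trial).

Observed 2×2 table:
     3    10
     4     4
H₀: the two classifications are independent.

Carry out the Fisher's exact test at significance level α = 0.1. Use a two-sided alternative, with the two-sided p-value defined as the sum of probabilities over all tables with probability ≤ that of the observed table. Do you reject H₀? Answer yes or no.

Margins: r₁=13, r₂=8, c₁=7, c₂=14, n=21
p_obs = C(13,3)·C(8,4)/C(21,7); sum pmf over tables with pmf ≤ p_obs
p-value (two-sided) = 0.34575
At α=0.1: p ≥ α → fail to reject H₀

reject H₀: no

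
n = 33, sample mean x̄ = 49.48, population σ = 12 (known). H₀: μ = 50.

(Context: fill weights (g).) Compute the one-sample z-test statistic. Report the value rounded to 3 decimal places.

test statistic = -0.249

SE = σ/√n = 12/√33 = 2.0889
z = (x̄−μ₀)/SE = (49.48−50)/2.0889 = -0.2489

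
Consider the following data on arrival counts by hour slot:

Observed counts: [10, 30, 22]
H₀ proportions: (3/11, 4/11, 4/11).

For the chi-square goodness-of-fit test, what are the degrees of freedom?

degrees of freedom = 2

df = k − 1 = 3 − 1 = 2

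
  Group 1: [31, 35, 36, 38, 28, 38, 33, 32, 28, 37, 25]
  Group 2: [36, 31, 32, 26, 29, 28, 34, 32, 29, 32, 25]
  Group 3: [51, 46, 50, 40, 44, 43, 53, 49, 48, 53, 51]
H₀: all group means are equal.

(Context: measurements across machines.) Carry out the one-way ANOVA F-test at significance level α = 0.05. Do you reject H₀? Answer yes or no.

reject H₀: yes

Group means [32.82, 30.36, 48.00], grand mean 37.061
SSB = Σnᵢ(x̄ᵢ−x̄)² = 2007.697; SSW = ΣΣ(x−x̄ᵢ)² = 490.182
MSB = 2007.697/2 = 1003.8485; MSW = 490.182/30 = 16.3394
F = MSB/MSW = 61.4373
df = (2, 30)
p-value (upper-tail) = 0.00000
At α=0.05: p < α → reject H₀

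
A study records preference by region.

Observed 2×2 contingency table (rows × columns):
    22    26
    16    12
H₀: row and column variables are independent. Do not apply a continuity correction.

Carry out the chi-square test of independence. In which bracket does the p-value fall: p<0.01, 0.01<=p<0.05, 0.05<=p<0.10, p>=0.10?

Row totals [48, 28], col totals [38, 38], n=76
χ² = (22−24.00)²/24.00 + (26−24.00)²/24.00 + (16−14.00)²/14.00 + (12−14.00)²/14.00 = 0.9048
df = 1
p-value (upper-tail) = 0.34151
→ bracket: p>=0.10

p-value bracket: p>=0.10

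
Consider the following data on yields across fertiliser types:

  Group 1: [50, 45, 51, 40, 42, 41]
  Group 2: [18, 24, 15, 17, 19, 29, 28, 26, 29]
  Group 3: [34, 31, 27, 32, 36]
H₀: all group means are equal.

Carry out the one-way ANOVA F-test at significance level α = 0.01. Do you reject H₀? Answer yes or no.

Group means [44.83, 22.78, 32.00], grand mean 31.700
SSB = Σnᵢ(x̄ᵢ−x̄)² = 1751.811; SSW = ΣΣ(x−x̄ᵢ)² = 404.389
MSB = 1751.811/2 = 875.9056; MSW = 404.389/17 = 23.7876
F = MSB/MSW = 36.8220
df = (2, 17)
p-value (upper-tail) = 0.00000
At α=0.01: p < α → reject H₀

reject H₀: yes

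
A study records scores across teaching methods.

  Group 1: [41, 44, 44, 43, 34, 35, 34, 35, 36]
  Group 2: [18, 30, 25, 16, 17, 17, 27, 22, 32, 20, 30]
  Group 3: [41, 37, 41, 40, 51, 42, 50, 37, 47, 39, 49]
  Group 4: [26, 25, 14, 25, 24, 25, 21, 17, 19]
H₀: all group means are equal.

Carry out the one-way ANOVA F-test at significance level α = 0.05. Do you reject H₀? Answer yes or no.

reject H₀: yes

Group means [38.44, 23.09, 43.09, 21.78], grand mean 31.750
SSB = Σnᵢ(x̄ᵢ−x̄)² = 3537.904; SSW = ΣΣ(x−x̄ᵢ)² = 929.596
MSB = 3537.904/3 = 1179.3013; MSW = 929.596/36 = 25.8221
F = MSB/MSW = 45.6702
df = (3, 36)
p-value (upper-tail) = 0.00000
At α=0.05: p < α → reject H₀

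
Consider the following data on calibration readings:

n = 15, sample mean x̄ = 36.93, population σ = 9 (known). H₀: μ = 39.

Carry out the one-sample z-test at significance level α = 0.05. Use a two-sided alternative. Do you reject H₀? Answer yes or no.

reject H₀: no

SE = σ/√n = 9/√15 = 2.3238
z = (x̄−μ₀)/SE = (36.93−39)/2.3238 = -0.8908
p-value (two-sided) = 0.37304
At α=0.05: p ≥ α → fail to reject H₀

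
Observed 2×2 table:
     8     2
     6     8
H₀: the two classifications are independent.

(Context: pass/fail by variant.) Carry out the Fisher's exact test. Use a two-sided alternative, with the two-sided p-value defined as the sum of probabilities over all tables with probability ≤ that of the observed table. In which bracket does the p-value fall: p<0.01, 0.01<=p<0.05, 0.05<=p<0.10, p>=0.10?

Margins: r₁=10, r₂=14, c₁=14, c₂=10, n=24
p_obs = C(10,8)·C(14,6)/C(24,14); sum pmf over tables with pmf ≤ p_obs
p-value (two-sided) = 0.10405
→ bracket: p>=0.10

p-value bracket: p>=0.10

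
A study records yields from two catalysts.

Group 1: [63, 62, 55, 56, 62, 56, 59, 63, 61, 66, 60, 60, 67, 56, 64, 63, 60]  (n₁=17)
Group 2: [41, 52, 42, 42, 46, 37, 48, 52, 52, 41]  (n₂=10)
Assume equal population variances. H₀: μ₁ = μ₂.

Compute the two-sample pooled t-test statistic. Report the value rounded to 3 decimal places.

x̄₁=60.765, s₁=3.545, n₁=17
x̄₂=45.300, s₂=5.478, n₂=10
s_p² = [16·3.545² + 9·5.478²]/25 = 18.8464
SE = √(s_p²·(1/17+1/10)) = 1.7301
t = (60.765−45.300)/1.7301 = 8.9386
df = 25

test statistic = 8.939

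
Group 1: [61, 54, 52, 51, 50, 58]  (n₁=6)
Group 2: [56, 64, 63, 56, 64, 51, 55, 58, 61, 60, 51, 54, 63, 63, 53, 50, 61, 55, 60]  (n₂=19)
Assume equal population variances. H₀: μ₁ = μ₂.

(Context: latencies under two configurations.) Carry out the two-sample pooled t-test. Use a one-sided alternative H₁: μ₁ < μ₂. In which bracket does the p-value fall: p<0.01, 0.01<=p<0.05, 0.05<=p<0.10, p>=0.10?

x̄₁=54.333, s₁=4.320, n₁=6
x̄₂=57.789, s₂=4.721, n₂=19
s_p² = [5·4.320² + 18·4.721²]/23 = 21.4996
SE = √(s_p²·(1/6+1/19)) = 2.1714
t = (54.333−57.789)/2.1714 = -1.5917
df = 23
p-value (one-sided, H₁ less) = 0.06255
→ bracket: 0.05<=p<0.10

p-value bracket: 0.05<=p<0.10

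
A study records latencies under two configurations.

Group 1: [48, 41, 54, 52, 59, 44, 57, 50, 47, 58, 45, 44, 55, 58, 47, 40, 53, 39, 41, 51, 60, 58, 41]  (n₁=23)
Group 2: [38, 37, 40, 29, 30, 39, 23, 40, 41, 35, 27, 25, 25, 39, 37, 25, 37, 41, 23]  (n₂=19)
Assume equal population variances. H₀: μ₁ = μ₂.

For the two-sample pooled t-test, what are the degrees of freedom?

df = n₁ + n₂ − 2 = 23 + 19 − 2 = 40

degrees of freedom = 40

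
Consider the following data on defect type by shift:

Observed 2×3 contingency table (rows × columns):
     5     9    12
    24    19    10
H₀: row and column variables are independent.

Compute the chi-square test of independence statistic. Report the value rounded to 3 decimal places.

Row totals [26, 53], col totals [29, 28, 22], n=79
χ² = (5−9.54)²/9.54 + (9−9.22)²/9.22 + (12−7.24)²/7.24 + (24−19.46)²/19.46 + (19−18.78)²/18.78 + (10−14.76)²/14.76 = 7.8960
df = 2

test statistic = 7.896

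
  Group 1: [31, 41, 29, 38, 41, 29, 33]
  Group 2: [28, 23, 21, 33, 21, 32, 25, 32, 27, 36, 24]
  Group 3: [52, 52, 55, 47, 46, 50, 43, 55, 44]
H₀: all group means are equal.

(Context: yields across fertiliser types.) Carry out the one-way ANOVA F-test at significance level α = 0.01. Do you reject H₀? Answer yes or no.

Group means [34.57, 27.45, 49.33], grand mean 36.593
SSB = Σnᵢ(x̄ᵢ−x̄)² = 2408.077; SSW = ΣΣ(x−x̄ᵢ)² = 602.442
MSB = 2408.077/2 = 1204.0385; MSW = 602.442/24 = 25.1017
F = MSB/MSW = 47.9664
df = (2, 24)
p-value (upper-tail) = 0.00000
At α=0.01: p < α → reject H₀

reject H₀: yes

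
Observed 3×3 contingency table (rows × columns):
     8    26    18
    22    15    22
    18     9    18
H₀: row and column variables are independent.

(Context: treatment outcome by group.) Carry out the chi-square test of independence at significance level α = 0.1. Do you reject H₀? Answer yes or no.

reject H₀: yes

Row totals [52, 59, 45], col totals [48, 50, 58], n=156
χ² = (8−16.00)²/16.00 + (26−16.67)²/16.67 + (18−19.33)²/19.33 + (22−18.15)²/18.15 + (15−18.91)²/18.91 + (22−21.94)²/21.94 + (18−13.85)²/13.85 + (9−14.42)²/14.42 + (18−16.73)²/16.73 = 14.3237
df = 4
p-value (upper-tail) = 0.00633
At α=0.1: p < α → reject H₀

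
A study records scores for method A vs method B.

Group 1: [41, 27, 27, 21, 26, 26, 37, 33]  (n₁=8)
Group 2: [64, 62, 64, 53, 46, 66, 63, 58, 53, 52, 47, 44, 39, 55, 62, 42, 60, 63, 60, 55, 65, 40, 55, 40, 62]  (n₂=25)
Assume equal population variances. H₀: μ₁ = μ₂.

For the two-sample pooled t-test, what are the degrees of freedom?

df = n₁ + n₂ − 2 = 8 + 25 − 2 = 31

degrees of freedom = 31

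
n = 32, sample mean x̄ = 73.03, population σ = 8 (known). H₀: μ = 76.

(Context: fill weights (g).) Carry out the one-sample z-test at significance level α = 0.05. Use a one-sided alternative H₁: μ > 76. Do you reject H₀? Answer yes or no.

reject H₀: no

SE = σ/√n = 8/√32 = 1.4142
z = (x̄−μ₀)/SE = (73.03−76)/1.4142 = -2.1001
p-value (one-sided, H₁ greater) = 0.98214
At α=0.05: p ≥ α → fail to reject H₀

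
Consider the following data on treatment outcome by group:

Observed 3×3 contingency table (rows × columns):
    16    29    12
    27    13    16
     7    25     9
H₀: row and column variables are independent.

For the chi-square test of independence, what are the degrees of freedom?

degrees of freedom = 4

df = (r−1)(c−1) = (3−1)·(3−1) = 4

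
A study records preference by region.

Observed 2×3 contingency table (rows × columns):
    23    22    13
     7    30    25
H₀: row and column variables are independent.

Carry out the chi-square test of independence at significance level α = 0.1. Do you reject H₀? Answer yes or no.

Row totals [58, 62], col totals [30, 52, 38], n=120
χ² = (23−14.50)²/14.50 + (22−25.13)²/25.13 + (13−18.37)²/18.37 + (7−15.50)²/15.50 + (30−26.87)²/26.87 + (25−19.63)²/19.63 = 13.4352
df = 2
p-value (upper-tail) = 0.00121
At α=0.1: p < α → reject H₀

reject H₀: yes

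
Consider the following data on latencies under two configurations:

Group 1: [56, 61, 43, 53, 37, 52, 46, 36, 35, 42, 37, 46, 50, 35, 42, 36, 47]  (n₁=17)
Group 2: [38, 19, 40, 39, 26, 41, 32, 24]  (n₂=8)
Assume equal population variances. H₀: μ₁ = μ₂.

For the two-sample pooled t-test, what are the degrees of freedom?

degrees of freedom = 23

df = n₁ + n₂ − 2 = 17 + 8 − 2 = 23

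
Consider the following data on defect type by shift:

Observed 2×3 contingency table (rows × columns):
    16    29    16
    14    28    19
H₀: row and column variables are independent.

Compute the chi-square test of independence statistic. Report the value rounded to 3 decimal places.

test statistic = 0.408

Row totals [61, 61], col totals [30, 57, 35], n=122
χ² = (16−15.00)²/15.00 + (29−28.50)²/28.50 + (16−17.50)²/17.50 + (14−15.00)²/15.00 + (28−28.50)²/28.50 + (19−17.50)²/17.50 = 0.4080
df = 2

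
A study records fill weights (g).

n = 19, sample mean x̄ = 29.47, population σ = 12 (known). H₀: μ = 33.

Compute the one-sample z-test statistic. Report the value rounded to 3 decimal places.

SE = σ/√n = 12/√19 = 2.7530
z = (x̄−μ₀)/SE = (29.47−33)/2.7530 = -1.2822

test statistic = -1.282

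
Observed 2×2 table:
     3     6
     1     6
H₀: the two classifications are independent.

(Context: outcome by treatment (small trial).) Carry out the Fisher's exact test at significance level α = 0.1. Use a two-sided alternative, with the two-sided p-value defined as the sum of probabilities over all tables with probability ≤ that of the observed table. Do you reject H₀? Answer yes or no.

reject H₀: no

Margins: r₁=9, r₂=7, c₁=4, c₂=12, n=16
p_obs = C(9,3)·C(7,1)/C(16,4); sum pmf over tables with pmf ≤ p_obs
p-value (two-sided) = 0.58462
At α=0.1: p ≥ α → fail to reject H₀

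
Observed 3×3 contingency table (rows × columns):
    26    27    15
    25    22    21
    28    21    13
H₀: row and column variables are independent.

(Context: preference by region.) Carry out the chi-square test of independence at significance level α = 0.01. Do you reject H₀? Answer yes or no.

Row totals [68, 68, 62], col totals [79, 70, 49], n=198
χ² = (26−27.13)²/27.13 + (27−24.04)²/24.04 + (15−16.83)²/16.83 + (25−27.13)²/27.13 + (22−24.04)²/24.04 + (21−16.83)²/16.83 + (28−24.74)²/24.74 + (21−21.92)²/21.92 + (13−15.34)²/15.34 = 2.8117
df = 4
p-value (upper-tail) = 0.58981
At α=0.01: p ≥ α → fail to reject H₀

reject H₀: no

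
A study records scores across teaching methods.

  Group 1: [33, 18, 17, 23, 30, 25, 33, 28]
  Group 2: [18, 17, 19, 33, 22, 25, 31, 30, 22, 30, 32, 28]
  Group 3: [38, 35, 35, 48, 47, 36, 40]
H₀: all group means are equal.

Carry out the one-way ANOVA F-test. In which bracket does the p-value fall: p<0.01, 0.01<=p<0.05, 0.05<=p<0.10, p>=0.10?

p-value bracket: p<0.01

Group means [25.88, 25.58, 39.86], grand mean 29.370
SSB = Σnᵢ(x̄ᵢ−x̄)² = 1039.647; SSW = ΣΣ(x−x̄ᵢ)² = 826.649
MSB = 1039.647/2 = 519.8237; MSW = 826.649/24 = 34.4437
F = MSB/MSW = 15.0920
df = (2, 24)
p-value (upper-tail) = 0.00006
→ bracket: p<0.01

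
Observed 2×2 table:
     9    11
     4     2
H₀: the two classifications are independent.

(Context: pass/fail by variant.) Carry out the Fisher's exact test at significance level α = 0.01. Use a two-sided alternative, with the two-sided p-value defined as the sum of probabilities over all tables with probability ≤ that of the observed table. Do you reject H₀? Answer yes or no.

reject H₀: no

Margins: r₁=20, r₂=6, c₁=13, c₂=13, n=26
p_obs = C(20,9)·C(6,4)/C(26,13); sum pmf over tables with pmf ≤ p_obs
p-value (two-sided) = 0.64472
At α=0.01: p ≥ α → fail to reject H₀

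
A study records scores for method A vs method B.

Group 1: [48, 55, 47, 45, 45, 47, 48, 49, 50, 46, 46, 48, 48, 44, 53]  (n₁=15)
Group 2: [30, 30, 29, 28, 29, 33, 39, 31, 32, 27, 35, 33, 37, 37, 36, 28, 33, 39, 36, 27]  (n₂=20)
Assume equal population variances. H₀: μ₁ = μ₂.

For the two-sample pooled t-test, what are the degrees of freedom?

degrees of freedom = 33

df = n₁ + n₂ − 2 = 15 + 20 − 2 = 33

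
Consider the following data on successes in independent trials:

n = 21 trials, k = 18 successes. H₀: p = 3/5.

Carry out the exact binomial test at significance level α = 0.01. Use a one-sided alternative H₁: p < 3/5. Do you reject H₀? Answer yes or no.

reject H₀: no

Exact binomial: n=21, k=18, p₀=3/5=0.6000
P(X≤18) from Σ C(n,i)·p₀^i·(1−p₀)^(n−i)
p-value (one-sided, H₁ less) = 0.99762
At α=0.01: p ≥ α → fail to reject H₀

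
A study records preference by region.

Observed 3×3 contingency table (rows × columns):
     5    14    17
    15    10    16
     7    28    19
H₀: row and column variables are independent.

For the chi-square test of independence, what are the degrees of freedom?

df = (r−1)(c−1) = (3−1)·(3−1) = 4

degrees of freedom = 4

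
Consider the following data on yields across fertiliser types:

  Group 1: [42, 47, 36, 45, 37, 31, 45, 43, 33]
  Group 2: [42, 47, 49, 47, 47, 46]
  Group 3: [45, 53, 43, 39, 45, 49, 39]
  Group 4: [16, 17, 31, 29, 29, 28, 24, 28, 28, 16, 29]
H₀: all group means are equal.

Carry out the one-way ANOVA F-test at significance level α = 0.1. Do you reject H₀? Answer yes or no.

Group means [39.89, 46.33, 44.71, 25.00], grand mean 37.121
SSB = Σnᵢ(x̄ᵢ−x̄)² = 2597.864; SSW = ΣΣ(x−x̄ᵢ)² = 787.651
MSB = 2597.864/3 = 865.9548; MSW = 787.651/29 = 27.1604
F = MSB/MSW = 31.8830
df = (3, 29)
p-value (upper-tail) = 0.00000
At α=0.1: p < α → reject H₀

reject H₀: yes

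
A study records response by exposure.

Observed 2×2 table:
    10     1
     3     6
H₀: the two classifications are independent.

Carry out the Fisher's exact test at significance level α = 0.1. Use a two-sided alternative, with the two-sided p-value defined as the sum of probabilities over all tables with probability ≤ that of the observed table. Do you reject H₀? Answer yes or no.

reject H₀: yes

Margins: r₁=11, r₂=9, c₁=13, c₂=7, n=20
p_obs = C(11,10)·C(9,3)/C(20,13); sum pmf over tables with pmf ≤ p_obs
p-value (two-sided) = 0.01664
At α=0.1: p < α → reject H₀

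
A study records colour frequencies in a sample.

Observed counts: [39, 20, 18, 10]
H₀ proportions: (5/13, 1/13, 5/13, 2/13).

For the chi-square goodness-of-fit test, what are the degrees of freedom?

degrees of freedom = 3

df = k − 1 = 4 − 1 = 3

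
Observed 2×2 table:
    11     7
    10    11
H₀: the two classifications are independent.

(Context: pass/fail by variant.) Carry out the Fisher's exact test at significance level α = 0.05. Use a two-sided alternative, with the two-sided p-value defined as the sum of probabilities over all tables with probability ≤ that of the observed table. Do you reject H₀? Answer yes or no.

reject H₀: no

Margins: r₁=18, r₂=21, c₁=21, c₂=18, n=39
p_obs = C(18,11)·C(21,10)/C(39,21); sum pmf over tables with pmf ≤ p_obs
p-value (two-sided) = 0.52333
At α=0.05: p ≥ α → fail to reject H₀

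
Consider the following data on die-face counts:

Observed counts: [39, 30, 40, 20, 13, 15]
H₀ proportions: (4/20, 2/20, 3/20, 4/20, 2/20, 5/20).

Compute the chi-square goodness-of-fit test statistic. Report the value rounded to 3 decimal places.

test statistic = 45.941

n = 157; E_i = n·p_i = [31.40, 15.70, 23.55, 31.40, 15.70, 39.25]
χ² = (39−31.40)²/31.40 + (30−15.70)²/15.70 + (40−23.55)²/23.55 + (20−31.40)²/31.40 + (13−15.70)²/15.70 + (15−39.25)²/39.25 = 45.9406
df = 5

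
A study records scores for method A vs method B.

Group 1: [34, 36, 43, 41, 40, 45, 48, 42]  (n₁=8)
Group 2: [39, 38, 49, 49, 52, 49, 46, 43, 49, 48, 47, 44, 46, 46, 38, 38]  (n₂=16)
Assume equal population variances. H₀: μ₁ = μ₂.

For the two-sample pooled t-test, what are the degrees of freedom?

degrees of freedom = 22

df = n₁ + n₂ − 2 = 8 + 16 − 2 = 22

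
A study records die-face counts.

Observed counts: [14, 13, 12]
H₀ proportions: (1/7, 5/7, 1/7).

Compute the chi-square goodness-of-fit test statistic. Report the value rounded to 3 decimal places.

n = 39; E_i = n·p_i = [5.57, 27.86, 5.57]
χ² = (14−5.57)²/5.57 + (13−27.86)²/27.86 + (12−5.57)²/5.57 = 28.0923
df = 2

test statistic = 28.092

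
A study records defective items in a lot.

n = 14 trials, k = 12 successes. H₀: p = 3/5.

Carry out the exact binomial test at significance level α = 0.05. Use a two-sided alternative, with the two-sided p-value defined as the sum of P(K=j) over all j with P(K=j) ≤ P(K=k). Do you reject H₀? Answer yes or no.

Exact binomial: n=14, k=12, p₀=3/5=0.6000
P(X=j) = C(n,j)·p₀^j·(1−p₀)^(n−j); p = Σ P(X=j) over j with P(X=j) ≤ P(X=12)
p-value (two-sided) = 0.05730
At α=0.05: p ≥ α → fail to reject H₀

reject H₀: no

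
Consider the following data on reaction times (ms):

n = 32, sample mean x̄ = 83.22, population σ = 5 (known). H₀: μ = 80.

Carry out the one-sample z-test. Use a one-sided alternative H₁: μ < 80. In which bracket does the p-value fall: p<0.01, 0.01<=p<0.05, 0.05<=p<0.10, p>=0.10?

p-value bracket: p>=0.10

SE = σ/√n = 5/√32 = 0.8839
z = (x̄−μ₀)/SE = (83.22−80)/0.8839 = 3.6430
p-value (one-sided, H₁ less) = 0.99987
→ bracket: p>=0.10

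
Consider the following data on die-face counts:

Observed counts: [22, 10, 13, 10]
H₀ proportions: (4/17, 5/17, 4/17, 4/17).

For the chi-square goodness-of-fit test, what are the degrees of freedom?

degrees of freedom = 3

df = k − 1 = 4 − 1 = 3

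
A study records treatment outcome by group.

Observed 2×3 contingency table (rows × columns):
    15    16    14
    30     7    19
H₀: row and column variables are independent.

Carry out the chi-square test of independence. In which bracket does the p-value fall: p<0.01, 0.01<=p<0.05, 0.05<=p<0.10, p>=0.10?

Row totals [45, 56], col totals [45, 23, 33], n=101
χ² = (15−20.05)²/20.05 + (16−10.25)²/10.25 + (14−14.70)²/14.70 + (30−24.95)²/24.95 + (7−12.75)²/12.75 + (19−18.30)²/18.30 = 8.1783
df = 2
p-value (upper-tail) = 0.01675
→ bracket: 0.01<=p<0.05

p-value bracket: 0.01<=p<0.05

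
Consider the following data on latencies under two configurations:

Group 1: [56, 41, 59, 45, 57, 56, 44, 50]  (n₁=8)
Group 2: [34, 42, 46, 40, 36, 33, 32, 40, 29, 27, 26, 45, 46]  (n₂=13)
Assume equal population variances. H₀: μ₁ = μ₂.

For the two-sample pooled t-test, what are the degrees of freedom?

df = n₁ + n₂ − 2 = 8 + 13 − 2 = 19

degrees of freedom = 19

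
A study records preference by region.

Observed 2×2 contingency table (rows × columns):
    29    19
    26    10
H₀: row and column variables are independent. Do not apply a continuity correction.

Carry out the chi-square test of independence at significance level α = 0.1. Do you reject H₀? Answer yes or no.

Row totals [48, 36], col totals [55, 29], n=84
χ² = (29−31.43)²/31.43 + (19−16.57)²/16.57 + (26−23.57)²/23.57 + (10−12.43)²/12.43 = 1.2683
df = 1
p-value (upper-tail) = 0.26008
At α=0.1: p ≥ α → fail to reject H₀

reject H₀: no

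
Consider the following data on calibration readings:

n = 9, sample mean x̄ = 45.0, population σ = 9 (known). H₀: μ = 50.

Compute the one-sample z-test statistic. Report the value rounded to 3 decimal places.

SE = σ/√n = 9/√9 = 3.0000
z = (x̄−μ₀)/SE = (45.0−50)/3.0000 = -1.6667

test statistic = -1.667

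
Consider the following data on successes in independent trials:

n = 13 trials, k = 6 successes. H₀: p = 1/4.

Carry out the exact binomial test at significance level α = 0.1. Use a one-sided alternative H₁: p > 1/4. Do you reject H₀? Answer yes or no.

reject H₀: yes

Exact binomial: n=13, k=6, p₀=1/4=0.2500
P(X≥6) from Σ C(n,i)·p₀^i·(1−p₀)^(n−i)
p-value (one-sided, H₁ greater) = 0.08021
At α=0.1: p < α → reject H₀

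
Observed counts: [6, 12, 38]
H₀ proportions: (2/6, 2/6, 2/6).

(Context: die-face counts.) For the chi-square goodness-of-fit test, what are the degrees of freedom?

degrees of freedom = 2

df = k − 1 = 3 − 1 = 2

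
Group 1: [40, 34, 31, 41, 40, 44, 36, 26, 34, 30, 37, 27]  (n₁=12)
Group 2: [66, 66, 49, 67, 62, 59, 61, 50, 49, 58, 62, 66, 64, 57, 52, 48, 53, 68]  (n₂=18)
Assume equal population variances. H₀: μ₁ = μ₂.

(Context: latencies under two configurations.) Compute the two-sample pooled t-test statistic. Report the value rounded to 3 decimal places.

x̄₁=35.000, s₁=5.721, n₁=12
x̄₂=58.722, s₂=6.986, n₂=18
s_p² = [11·5.721² + 17·6.986²]/28 = 42.4861
SE = √(s_p²·(1/12+1/18)) = 2.4292
t = (35.000−58.722)/2.4292 = -9.7656
df = 28

test statistic = -9.766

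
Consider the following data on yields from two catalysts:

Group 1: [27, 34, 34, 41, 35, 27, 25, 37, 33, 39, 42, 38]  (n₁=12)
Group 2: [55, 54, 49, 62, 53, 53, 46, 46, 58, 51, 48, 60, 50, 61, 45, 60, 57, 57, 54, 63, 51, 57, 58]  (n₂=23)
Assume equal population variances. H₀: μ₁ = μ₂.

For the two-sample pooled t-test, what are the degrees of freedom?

degrees of freedom = 33

df = n₁ + n₂ − 2 = 12 + 23 − 2 = 33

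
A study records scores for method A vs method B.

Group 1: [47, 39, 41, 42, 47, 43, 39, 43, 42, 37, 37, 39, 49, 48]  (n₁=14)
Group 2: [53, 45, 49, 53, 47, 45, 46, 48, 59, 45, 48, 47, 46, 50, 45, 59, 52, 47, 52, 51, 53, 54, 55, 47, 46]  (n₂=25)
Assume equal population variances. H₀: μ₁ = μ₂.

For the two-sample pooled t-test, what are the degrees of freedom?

degrees of freedom = 37

df = n₁ + n₂ − 2 = 14 + 25 − 2 = 37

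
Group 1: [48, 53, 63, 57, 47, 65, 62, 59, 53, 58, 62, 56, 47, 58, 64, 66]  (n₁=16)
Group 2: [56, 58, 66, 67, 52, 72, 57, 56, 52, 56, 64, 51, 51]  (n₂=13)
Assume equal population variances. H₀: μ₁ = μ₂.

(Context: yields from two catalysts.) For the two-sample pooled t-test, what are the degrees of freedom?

degrees of freedom = 27

df = n₁ + n₂ − 2 = 16 + 13 − 2 = 27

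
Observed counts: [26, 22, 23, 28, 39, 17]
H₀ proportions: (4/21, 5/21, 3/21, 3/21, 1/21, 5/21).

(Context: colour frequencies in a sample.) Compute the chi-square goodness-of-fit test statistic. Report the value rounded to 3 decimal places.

n = 155; E_i = n·p_i = [29.52, 36.90, 22.14, 22.14, 7.38, 36.90]
χ² = (26−29.52)²/29.52 + (22−36.90)²/36.90 + (23−22.14)²/22.14 + (28−22.14)²/22.14 + (39−7.38)²/7.38 + (17−36.90)²/36.90 = 154.2103
df = 5

test statistic = 154.210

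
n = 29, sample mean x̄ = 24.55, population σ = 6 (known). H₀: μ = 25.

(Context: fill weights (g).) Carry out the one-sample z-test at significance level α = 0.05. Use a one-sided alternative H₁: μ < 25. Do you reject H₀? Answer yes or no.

reject H₀: no

SE = σ/√n = 6/√29 = 1.1142
z = (x̄−μ₀)/SE = (24.55−25)/1.1142 = -0.4039
p-value (one-sided, H₁ less) = 0.34315
At α=0.05: p ≥ α → fail to reject H₀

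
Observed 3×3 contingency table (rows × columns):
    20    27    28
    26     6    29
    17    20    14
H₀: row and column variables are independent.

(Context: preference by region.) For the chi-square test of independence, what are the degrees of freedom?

degrees of freedom = 4

df = (r−1)(c−1) = (3−1)·(3−1) = 4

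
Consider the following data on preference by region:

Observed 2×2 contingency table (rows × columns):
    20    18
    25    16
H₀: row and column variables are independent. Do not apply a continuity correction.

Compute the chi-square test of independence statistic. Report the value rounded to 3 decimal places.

Row totals [38, 41], col totals [45, 34], n=79
χ² = (20−21.65)²/21.65 + (18−16.35)²/16.35 + (25−23.35)²/23.35 + (16−17.65)²/17.65 = 0.5601
df = 1

test statistic = 0.560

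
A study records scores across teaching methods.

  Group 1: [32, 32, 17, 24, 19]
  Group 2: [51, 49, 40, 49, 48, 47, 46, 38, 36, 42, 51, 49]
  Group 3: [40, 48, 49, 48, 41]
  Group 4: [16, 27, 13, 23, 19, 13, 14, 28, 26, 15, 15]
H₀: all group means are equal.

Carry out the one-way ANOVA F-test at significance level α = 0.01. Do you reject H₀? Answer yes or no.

Group means [24.80, 45.50, 45.20, 19.00], grand mean 33.485
SSB = Σnᵢ(x̄ᵢ−x̄)² = 5103.642; SSW = ΣΣ(x−x̄ᵢ)² = 916.600
MSB = 5103.642/3 = 1701.2141; MSW = 916.600/29 = 31.6069
F = MSB/MSW = 53.8241
df = (3, 29)
p-value (upper-tail) = 0.00000
At α=0.01: p < α → reject H₀

reject H₀: yes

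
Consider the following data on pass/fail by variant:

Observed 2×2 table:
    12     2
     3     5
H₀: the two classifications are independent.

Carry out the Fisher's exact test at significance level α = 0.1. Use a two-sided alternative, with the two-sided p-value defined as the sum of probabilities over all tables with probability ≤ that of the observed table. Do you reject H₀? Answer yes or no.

reject H₀: yes

Margins: r₁=14, r₂=8, c₁=15, c₂=7, n=22
p_obs = C(14,12)·C(8,3)/C(22,15); sum pmf over tables with pmf ≤ p_obs
p-value (two-sided) = 0.05235
At α=0.1: p < α → reject H₀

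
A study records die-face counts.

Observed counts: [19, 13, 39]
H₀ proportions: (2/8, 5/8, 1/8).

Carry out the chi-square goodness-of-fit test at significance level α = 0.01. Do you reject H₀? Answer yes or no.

reject H₀: yes

n = 71; E_i = n·p_i = [17.75, 44.38, 8.88]
χ² = (19−17.75)²/17.75 + (13−44.38)²/44.38 + (39−8.88)²/8.88 = 124.5268
df = 2
p-value (upper-tail) = 0.00000
At α=0.01: p < α → reject H₀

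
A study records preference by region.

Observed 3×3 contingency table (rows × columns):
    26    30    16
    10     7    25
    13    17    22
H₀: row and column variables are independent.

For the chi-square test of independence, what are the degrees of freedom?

degrees of freedom = 4

df = (r−1)(c−1) = (3−1)·(3−1) = 4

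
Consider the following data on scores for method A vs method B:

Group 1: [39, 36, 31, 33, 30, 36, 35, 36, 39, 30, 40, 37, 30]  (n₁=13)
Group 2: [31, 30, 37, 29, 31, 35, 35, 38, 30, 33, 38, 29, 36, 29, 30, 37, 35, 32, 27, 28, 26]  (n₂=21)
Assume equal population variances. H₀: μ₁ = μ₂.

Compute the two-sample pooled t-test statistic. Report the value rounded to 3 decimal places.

x̄₁=34.769, s₁=3.632, n₁=13
x̄₂=32.190, s₂=3.763, n₂=21
s_p² = [12·3.632² + 20·3.763²]/32 = 13.7983
SE = √(s_p²·(1/13+1/21)) = 1.3109
t = (34.769−32.190)/1.3109 = 1.9672
df = 32

test statistic = 1.967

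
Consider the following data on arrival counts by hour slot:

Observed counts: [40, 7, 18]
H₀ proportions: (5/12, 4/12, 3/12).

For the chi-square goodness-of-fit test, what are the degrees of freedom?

df = k − 1 = 3 − 1 = 2

degrees of freedom = 2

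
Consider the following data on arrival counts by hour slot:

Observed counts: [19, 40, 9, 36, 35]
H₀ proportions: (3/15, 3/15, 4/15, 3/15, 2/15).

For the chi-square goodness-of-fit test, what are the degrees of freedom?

degrees of freedom = 4

df = k − 1 = 5 − 1 = 4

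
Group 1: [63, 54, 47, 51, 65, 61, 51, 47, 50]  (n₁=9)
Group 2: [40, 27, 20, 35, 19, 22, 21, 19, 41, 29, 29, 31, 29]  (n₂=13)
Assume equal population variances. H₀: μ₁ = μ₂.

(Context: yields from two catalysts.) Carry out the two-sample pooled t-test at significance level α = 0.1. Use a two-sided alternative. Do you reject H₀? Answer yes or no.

x̄₁=54.333, s₁=6.910, n₁=9
x̄₂=27.846, s₂=7.559, n₂=13
s_p² = [8·6.910² + 12·7.559²]/20 = 53.3846
SE = √(s_p²·(1/9+1/13)) = 3.1683
t = (54.333−27.846)/3.1683 = 8.3601
df = 20
p-value (two-sided) = 0.00000
At α=0.1: p < α → reject H₀

reject H₀: yes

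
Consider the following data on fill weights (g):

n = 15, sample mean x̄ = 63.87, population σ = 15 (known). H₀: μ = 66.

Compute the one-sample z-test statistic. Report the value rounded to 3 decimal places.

SE = σ/√n = 15/√15 = 3.8730
z = (x̄−μ₀)/SE = (63.87−66)/3.8730 = -0.5500

test statistic = -0.550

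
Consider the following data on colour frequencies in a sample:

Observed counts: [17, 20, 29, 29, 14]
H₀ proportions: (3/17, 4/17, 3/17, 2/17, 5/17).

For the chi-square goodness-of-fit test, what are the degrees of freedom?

df = k − 1 = 5 − 1 = 4

degrees of freedom = 4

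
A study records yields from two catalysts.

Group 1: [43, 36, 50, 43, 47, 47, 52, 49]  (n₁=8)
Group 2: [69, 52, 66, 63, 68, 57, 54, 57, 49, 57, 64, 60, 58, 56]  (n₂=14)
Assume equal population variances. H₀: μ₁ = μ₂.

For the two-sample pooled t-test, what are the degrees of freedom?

df = n₁ + n₂ − 2 = 8 + 14 − 2 = 20

degrees of freedom = 20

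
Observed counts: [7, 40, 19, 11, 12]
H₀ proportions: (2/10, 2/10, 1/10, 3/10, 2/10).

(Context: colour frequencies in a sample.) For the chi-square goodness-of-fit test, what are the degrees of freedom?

degrees of freedom = 4

df = k − 1 = 5 − 1 = 4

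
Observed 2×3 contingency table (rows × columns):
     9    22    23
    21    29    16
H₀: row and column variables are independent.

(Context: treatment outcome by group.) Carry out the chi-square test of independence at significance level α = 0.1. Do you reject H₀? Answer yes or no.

Row totals [54, 66], col totals [30, 51, 39], n=120
χ² = (9−13.50)²/13.50 + (22−22.95)²/22.95 + (23−17.55)²/17.55 + (21−16.50)²/16.50 + (29−28.05)²/28.05 + (16−21.45)²/21.45 = 5.8760
df = 2
p-value (upper-tail) = 0.05297
At α=0.1: p < α → reject H₀

reject H₀: yes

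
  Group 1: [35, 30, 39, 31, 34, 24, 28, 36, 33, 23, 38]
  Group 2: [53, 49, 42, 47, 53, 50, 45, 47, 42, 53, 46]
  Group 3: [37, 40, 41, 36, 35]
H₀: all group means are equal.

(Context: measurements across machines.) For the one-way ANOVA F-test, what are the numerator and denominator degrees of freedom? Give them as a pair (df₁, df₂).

degrees of freedom = [2, 24]

k = 3 groups, N = 27 total
df = (k−1, N−k) = (3−1, 27−3) = (2, 24)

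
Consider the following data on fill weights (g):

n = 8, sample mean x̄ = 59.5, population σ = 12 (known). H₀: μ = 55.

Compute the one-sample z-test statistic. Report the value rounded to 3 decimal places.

test statistic = 1.061

SE = σ/√n = 12/√8 = 4.2426
z = (x̄−μ₀)/SE = (59.5−55)/4.2426 = 1.0607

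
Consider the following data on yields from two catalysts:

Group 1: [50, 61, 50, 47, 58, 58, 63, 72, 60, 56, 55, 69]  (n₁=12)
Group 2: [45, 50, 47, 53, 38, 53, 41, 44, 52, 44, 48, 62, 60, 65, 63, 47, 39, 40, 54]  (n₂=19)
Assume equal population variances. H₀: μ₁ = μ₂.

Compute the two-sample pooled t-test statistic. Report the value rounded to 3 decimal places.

test statistic = 2.886

x̄₁=58.250, s₁=7.485, n₁=12
x̄₂=49.737, s₂=8.299, n₂=19
s_p² = [11·7.485² + 18·8.299²]/29 = 63.9977
SE = √(s_p²·(1/12+1/19)) = 2.9498
t = (58.250−49.737)/2.9498 = 2.8860
df = 29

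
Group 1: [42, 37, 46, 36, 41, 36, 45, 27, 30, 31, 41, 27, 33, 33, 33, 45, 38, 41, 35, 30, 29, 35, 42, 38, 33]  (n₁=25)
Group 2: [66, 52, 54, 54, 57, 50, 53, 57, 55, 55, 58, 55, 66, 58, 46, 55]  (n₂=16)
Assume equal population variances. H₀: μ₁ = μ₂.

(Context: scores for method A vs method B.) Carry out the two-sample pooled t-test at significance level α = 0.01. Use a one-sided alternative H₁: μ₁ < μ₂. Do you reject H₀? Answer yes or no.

reject H₀: yes

x̄₁=36.160, s₁=5.640, n₁=25
x̄₂=55.688, s₂=5.043, n₂=16
s_p² = [24·5.640² + 15·5.043²]/39 = 29.3538
SE = √(s_p²·(1/25+1/16)) = 1.7346
t = (36.160−55.688)/1.7346 = -11.2578
df = 39
p-value (one-sided, H₁ less) = 0.00000
At α=0.01: p < α → reject H₀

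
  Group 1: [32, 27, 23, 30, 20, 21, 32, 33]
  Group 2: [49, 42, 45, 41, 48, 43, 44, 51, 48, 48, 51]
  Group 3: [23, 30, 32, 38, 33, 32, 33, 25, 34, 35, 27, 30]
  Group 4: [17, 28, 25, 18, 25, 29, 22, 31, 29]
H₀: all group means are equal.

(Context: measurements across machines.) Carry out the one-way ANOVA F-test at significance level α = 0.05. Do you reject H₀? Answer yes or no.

reject H₀: yes

Group means [27.25, 46.36, 31.00, 24.89], grand mean 33.100
SSB = Σnᵢ(x̄ᵢ−x̄)² = 2868.666; SSW = ΣΣ(x−x̄ᵢ)² = 720.934
MSB = 2868.666/3 = 956.2219; MSW = 720.934/36 = 20.0260
F = MSB/MSW = 47.7491
df = (3, 36)
p-value (upper-tail) = 0.00000
At α=0.05: p < α → reject H₀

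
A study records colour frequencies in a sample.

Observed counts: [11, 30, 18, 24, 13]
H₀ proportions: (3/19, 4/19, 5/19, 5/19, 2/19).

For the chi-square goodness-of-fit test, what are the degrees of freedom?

degrees of freedom = 4

df = k − 1 = 5 − 1 = 4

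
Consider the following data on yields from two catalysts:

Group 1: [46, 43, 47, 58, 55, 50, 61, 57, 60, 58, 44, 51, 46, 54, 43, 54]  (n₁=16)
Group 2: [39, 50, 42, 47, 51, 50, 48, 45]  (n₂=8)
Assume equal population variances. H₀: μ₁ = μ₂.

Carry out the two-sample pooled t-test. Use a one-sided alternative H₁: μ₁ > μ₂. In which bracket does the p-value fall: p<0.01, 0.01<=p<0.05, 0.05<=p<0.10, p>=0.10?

p-value bracket: 0.01<=p<0.05

x̄₁=51.688, s₁=6.247, n₁=16
x̄₂=46.500, s₂=4.243, n₂=8
s_p² = [15·6.247² + 7·4.243²]/22 = 32.3381
SE = √(s_p²·(1/16+1/8)) = 2.4624
t = (51.688−46.500)/2.4624 = 2.1067
df = 22
p-value (one-sided, H₁ greater) = 0.02339
→ bracket: 0.01<=p<0.05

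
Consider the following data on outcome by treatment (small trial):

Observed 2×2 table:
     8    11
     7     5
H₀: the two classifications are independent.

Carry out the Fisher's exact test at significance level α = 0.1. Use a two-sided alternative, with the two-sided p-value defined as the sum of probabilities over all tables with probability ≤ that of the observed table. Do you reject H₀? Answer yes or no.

Margins: r₁=19, r₂=12, c₁=15, c₂=16, n=31
p_obs = C(19,8)·C(12,7)/C(31,15); sum pmf over tables with pmf ≤ p_obs
p-value (two-sided) = 0.47255
At α=0.1: p ≥ α → fail to reject H₀

reject H₀: no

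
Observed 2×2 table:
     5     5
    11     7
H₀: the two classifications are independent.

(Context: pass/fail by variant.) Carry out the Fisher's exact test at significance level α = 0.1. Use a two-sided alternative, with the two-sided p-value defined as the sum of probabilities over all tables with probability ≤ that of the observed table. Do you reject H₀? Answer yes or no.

Margins: r₁=10, r₂=18, c₁=16, c₂=12, n=28
p_obs = C(10,5)·C(18,11)/C(28,16); sum pmf over tables with pmf ≤ p_obs
p-value (two-sided) = 0.69794
At α=0.1: p ≥ α → fail to reject H₀

reject H₀: no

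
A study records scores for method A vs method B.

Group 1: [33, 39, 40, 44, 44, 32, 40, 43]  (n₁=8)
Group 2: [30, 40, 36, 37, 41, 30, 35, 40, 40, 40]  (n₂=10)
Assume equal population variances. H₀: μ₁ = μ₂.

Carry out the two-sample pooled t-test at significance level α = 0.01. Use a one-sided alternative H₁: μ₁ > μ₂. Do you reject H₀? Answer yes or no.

reject H₀: no

x̄₁=39.375, s₁=4.658, n₁=8
x̄₂=36.900, s₂=4.149, n₂=10
s_p² = [7·4.658² + 9·4.149²]/16 = 19.1734
SE = √(s_p²·(1/8+1/10)) = 2.0770
t = (39.375−36.900)/2.0770 = 1.1916
df = 16
p-value (one-sided, H₁ greater) = 0.12540
At α=0.01: p ≥ α → fail to reject H₀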